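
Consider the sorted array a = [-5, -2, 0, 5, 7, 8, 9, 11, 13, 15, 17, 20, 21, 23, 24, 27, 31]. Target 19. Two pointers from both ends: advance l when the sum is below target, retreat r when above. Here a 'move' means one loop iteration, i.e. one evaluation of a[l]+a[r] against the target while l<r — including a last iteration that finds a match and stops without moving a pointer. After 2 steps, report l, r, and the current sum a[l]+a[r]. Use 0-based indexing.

l=0, r=14, sum=19

l=0 r=16: -5+31=26 >19, r--
l=0 r=15: -5+27=22 >19, r--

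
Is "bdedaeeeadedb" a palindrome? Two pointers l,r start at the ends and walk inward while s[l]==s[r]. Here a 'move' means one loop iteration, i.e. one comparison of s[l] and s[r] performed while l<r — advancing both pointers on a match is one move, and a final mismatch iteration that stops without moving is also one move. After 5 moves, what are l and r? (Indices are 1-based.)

[1,13] 'b'=='b' → l++,r--
[2,12] 'd'=='d' → l++,r--
[3,11] 'e'=='e' → l++,r--
[4,10] 'd'=='d' → l++,r--
[5,9] 'a'=='a' → l++,r--

l=6, r=8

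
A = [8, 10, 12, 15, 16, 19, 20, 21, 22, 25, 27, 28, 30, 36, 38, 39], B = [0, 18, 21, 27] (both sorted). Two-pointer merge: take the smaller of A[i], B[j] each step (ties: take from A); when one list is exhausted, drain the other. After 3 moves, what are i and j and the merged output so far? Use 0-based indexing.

i=2, j=1, merged so far=[0, 8, 10]

[i=0,j=0] A[i]=8>B[j]=0 take 0 → j++
[i=0,j=1] A[i]=8<=B[j]=18 take 8 → i++
[i=1,j=1] A[i]=10<=B[j]=18 take 10 → i++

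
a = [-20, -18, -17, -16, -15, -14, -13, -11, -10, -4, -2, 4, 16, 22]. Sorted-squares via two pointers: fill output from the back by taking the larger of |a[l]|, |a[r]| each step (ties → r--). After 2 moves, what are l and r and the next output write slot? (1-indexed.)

l=2, r=13, next write slot=12

[1,14] |-20|<=|22| out[14]=484 → r--
[1,13] |-20|>|16| out[13]=400 → l++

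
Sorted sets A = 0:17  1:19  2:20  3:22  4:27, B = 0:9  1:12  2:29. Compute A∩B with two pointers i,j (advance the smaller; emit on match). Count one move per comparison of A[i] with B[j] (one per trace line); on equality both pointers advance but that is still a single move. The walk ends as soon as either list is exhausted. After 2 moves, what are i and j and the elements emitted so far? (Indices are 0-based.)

i=0 j=0: 17>9, j++
i=0 j=1: 17>12, j++

i=0, j=2, emitted=[]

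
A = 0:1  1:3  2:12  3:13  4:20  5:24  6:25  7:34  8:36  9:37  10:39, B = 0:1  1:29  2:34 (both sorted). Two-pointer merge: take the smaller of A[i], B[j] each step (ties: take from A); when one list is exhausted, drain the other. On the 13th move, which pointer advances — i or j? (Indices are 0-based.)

i

i=0 j=0: A[i]=1<=B[j]=1 take 1, i++
i=1 j=0: A[i]=3>B[j]=1 take 1, j++
i=1 j=1: A[i]=3<=B[j]=29 take 3, i++
i=2 j=1: A[i]=12<=B[j]=29 take 12, i++
i=3 j=1: A[i]=13<=B[j]=29 take 13, i++
i=4 j=1: A[i]=20<=B[j]=29 take 20, i++
i=5 j=1: A[i]=24<=B[j]=29 take 24, i++
i=6 j=1: A[i]=25<=B[j]=29 take 25, i++
i=7 j=1: A[i]=34>B[j]=29 take 29, j++
i=7 j=2: A[i]=34<=B[j]=34 take 34, i++
i=8 j=2: A[i]=36>B[j]=34 take 34, j++
i=8 j=3: B done, take A[i]=36, i++
i=9 j=3: B done, take A[i]=37, i++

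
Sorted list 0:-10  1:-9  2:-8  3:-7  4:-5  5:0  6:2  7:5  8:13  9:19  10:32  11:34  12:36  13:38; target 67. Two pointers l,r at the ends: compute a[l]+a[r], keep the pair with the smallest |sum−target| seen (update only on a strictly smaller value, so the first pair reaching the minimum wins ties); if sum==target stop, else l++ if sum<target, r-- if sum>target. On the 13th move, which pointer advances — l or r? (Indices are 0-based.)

l

l=0 r=13: -10+38=28 d=39 *, l++
l=1 r=13: -9+38=29 d=38 *, l++
l=2 r=13: -8+38=30 d=37 *, l++
l=3 r=13: -7+38=31 d=36 *, l++
l=4 r=13: -5+38=33 d=34 *, l++
l=5 r=13: 0+38=38 d=29 *, l++
l=6 r=13: 2+38=40 d=27 *, l++
l=7 r=13: 5+38=43 d=24 *, l++
l=8 r=13: 13+38=51 d=16 *, l++
l=9 r=13: 19+38=57 d=10 *, l++
l=10 r=13: 32+38=70 d=3 *, r--
l=10 r=12: 32+36=68 d=1 *, r--
l=10 r=11: 32+34=66 d=1, l++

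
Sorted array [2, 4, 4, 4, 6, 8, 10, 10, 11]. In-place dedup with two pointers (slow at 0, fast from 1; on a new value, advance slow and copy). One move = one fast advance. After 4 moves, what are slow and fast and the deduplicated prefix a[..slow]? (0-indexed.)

slow=2, fast=5, prefix=[2, 4, 6]

(s=0,f=1) a[fast]=4≠a[slow]=2 write a[1]=4 → slow++,fast++
(s=1,f=2) a[fast]=4=a[slow] dup → fast++
(s=1,f=3) a[fast]=4=a[slow] dup → fast++
(s=1,f=4) a[fast]=6≠a[slow]=4 write a[2]=6 → slow++,fast++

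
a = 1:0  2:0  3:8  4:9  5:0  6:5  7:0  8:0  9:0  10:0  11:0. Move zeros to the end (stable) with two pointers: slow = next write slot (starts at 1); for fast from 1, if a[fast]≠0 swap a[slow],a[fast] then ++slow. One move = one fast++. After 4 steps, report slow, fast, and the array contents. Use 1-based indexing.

slow=1 fast=1: a[fast]=0, fast++
slow=1 fast=2: a[fast]=0, fast++
slow=1 fast=3: a[fast]=8≠0 swap→a[1]=8, slow++,fast++
slow=2 fast=4: a[fast]=9≠0 swap→a[2]=9, slow++,fast++

slow=3, fast=5, a=[8, 9, 0, 0, 0, 5, 0, 0, 0, 0, 0]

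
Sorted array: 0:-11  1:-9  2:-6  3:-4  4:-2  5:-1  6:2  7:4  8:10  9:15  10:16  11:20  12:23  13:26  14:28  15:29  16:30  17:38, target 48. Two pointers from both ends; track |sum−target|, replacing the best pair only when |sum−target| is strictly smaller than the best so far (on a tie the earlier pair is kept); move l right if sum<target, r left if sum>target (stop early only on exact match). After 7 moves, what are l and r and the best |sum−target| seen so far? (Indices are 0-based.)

l=7, r=17, best |Δ|=8

l=0 r=17: -11+38=27 d=21 *, l++
l=1 r=17: -9+38=29 d=19 *, l++
l=2 r=17: -6+38=32 d=16 *, l++
l=3 r=17: -4+38=34 d=14 *, l++
l=4 r=17: -2+38=36 d=12 *, l++
l=5 r=17: -1+38=37 d=11 *, l++
l=6 r=17: 2+38=40 d=8 *, l++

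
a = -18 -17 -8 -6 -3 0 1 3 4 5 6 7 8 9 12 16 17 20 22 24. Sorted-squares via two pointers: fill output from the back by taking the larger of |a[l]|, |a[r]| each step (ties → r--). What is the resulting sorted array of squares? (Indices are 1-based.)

[0, 1, 9, 9, 16, 25, 36, 36, 49, 64, 64, 81, 144, 256, 289, 289, 324, 400, 484, 576]

[1,20] |-18|<=|24| out[20]=576 → r--
[1,19] |-18|<=|22| out[19]=484 → r--
[1,18] |-18|<=|20| out[18]=400 → r--
[1,17] |-18|>|17| out[17]=324 → l++
[2,17] |-17|<=|17| out[16]=289 → r--
[2,16] |-17|>|16| out[15]=289 → l++
[3,16] |-8|<=|16| out[14]=256 → r--
[3,15] |-8|<=|12| out[13]=144 → r--
[3,14] |-8|<=|9| out[12]=81 → r--
[3,13] |-8|<=|8| out[11]=64 → r--
[3,12] |-8|>|7| out[10]=64 → l++
[4,12] |-6|<=|7| out[9]=49 → r--
[4,11] |-6|<=|6| out[8]=36 → r--
[4,10] |-6|>|5| out[7]=36 → l++
[5,10] |-3|<=|5| out[6]=25 → r--
[5,9] |-3|<=|4| out[5]=16 → r--
[5,8] |-3|<=|3| out[4]=9 → r--
[5,7] |-3|>|1| out[3]=9 → l++
[6,7] |0|<=|1| out[2]=1 → r--
[6,6] |0|<=|0| out[1]=0 → r--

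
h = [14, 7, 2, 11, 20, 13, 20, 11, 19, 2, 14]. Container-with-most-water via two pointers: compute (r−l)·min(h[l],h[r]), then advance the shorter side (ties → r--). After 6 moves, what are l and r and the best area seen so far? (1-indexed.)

[1,11] min(14,14)*10=140 best=140 * → r--
[1,10] min(14,2)*9=18 best=140 → r--
[1,9] min(14,19)*8=112 best=140 → l++
[2,9] min(7,19)*7=49 best=140 → l++
[3,9] min(2,19)*6=12 best=140 → l++
[4,9] min(11,19)*5=55 best=140 → l++

l=5, r=9, best area=140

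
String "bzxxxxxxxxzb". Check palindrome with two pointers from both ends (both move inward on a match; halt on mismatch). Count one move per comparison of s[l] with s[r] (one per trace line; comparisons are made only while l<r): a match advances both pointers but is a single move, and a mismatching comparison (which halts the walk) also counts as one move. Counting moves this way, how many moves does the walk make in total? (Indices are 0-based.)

l=0 r=11: 'b'=='b', l++,r--
l=1 r=10: 'z'=='z', l++,r--
l=2 r=9: 'x'=='x', l++,r--
l=3 r=8: 'x'=='x', l++,r--
l=4 r=7: 'x'=='x', l++,r--
l=5 r=6: 'x'=='x', l++,r--

6 moves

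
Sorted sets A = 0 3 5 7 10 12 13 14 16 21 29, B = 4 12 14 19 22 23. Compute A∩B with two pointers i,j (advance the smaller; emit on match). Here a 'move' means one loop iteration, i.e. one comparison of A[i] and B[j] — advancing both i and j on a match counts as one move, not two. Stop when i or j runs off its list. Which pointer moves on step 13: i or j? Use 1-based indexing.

j

i=1 j=1: 0<4, i++
i=2 j=1: 3<4, i++
i=3 j=1: 5>4, j++
i=3 j=2: 5<12, i++
i=4 j=2: 7<12, i++
i=5 j=2: 10<12, i++
i=6 j=2: 12==12 emit, i++,j++
i=7 j=3: 13<14, i++
i=8 j=3: 14==14 emit, i++,j++
i=9 j=4: 16<19, i++
i=10 j=4: 21>19, j++
i=10 j=5: 21<22, i++
i=11 j=5: 29>22, j++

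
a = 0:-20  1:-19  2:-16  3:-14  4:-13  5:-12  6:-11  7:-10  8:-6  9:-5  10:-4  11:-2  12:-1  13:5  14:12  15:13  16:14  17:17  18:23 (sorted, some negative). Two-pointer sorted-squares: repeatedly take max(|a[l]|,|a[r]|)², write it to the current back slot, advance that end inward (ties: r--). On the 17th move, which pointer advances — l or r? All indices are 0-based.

l

[0,18] |-20|<=|23| out[18]=529 → r--
[0,17] |-20|>|17| out[17]=400 → l++
[1,17] |-19|>|17| out[16]=361 → l++
[2,17] |-16|<=|17| out[15]=289 → r--
[2,16] |-16|>|14| out[14]=256 → l++
[3,16] |-14|<=|14| out[13]=196 → r--
[3,15] |-14|>|13| out[12]=196 → l++
[4,15] |-13|<=|13| out[11]=169 → r--
[4,14] |-13|>|12| out[10]=169 → l++
[5,14] |-12|<=|12| out[9]=144 → r--
[5,13] |-12|>|5| out[8]=144 → l++
[6,13] |-11|>|5| out[7]=121 → l++
[7,13] |-10|>|5| out[6]=100 → l++
[8,13] |-6|>|5| out[5]=36 → l++
[9,13] |-5|<=|5| out[4]=25 → r--
[9,12] |-5|>|-1| out[3]=25 → l++
[10,12] |-4|>|-1| out[2]=16 → l++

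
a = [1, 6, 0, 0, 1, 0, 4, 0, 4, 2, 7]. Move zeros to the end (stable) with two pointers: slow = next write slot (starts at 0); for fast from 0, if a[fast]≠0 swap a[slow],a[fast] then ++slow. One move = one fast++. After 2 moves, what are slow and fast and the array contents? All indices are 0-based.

slow=2, fast=2, a=[1, 6, 0, 0, 1, 0, 4, 0, 4, 2, 7]

(s=0,f=0) a[fast]=1≠0 swap→a[0]=1 → slow++,fast++
(s=1,f=1) a[fast]=6≠0 swap→a[1]=6 → slow++,fast++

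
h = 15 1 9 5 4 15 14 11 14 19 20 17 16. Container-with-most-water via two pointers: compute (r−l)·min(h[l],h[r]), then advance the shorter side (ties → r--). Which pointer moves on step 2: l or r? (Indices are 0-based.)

l=0 r=12: min(15,16)*12=180 best=180 *, l++
l=1 r=12: min(1,16)*11=11 best=180, l++

l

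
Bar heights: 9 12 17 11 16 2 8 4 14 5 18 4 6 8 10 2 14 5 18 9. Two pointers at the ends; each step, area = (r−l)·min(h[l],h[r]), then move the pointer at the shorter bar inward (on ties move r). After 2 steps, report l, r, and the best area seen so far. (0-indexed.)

l=1, r=18, best area=171

l=0 r=19: min(9,9)*19=171 best=171 *, r--
l=0 r=18: min(9,18)*18=162 best=171, l++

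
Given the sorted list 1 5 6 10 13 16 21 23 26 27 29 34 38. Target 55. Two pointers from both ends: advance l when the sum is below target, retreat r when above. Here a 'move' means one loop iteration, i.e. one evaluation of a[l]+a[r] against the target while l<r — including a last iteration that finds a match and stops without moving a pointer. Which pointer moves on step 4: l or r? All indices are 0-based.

l

[0,12] 1+38=39 <55 → l++
[1,12] 5+38=43 <55 → l++
[2,12] 6+38=44 <55 → l++
[3,12] 10+38=48 <55 → l++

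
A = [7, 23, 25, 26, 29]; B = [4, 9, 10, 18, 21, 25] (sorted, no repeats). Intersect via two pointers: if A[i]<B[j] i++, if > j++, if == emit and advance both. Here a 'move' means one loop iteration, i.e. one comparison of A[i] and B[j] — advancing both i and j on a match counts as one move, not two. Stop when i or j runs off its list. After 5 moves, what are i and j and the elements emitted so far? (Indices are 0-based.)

[i=0,j=0] 7>4 → j++
[i=0,j=1] 7<9 → i++
[i=1,j=1] 23>9 → j++
[i=1,j=2] 23>10 → j++
[i=1,j=3] 23>18 → j++

i=1, j=4, emitted=[]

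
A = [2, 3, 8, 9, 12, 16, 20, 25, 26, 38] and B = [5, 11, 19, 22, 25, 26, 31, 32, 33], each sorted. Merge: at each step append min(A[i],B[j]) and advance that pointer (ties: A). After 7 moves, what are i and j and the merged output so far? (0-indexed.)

i=0 j=0: A[i]=2<=B[j]=5 take 2, i++
i=1 j=0: A[i]=3<=B[j]=5 take 3, i++
i=2 j=0: A[i]=8>B[j]=5 take 5, j++
i=2 j=1: A[i]=8<=B[j]=11 take 8, i++
i=3 j=1: A[i]=9<=B[j]=11 take 9, i++
i=4 j=1: A[i]=12>B[j]=11 take 11, j++
i=4 j=2: A[i]=12<=B[j]=19 take 12, i++

i=5, j=2, merged so far=[2, 3, 5, 8, 9, 11, 12]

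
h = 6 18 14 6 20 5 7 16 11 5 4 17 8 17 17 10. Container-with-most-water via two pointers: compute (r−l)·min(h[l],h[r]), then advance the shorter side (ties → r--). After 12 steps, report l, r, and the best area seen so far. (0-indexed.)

l=1, r=4, best area=221

[0,15] min(6,10)*15=90 best=90 * → l++
[1,15] min(18,10)*14=140 best=140 * → r--
[1,14] min(18,17)*13=221 best=221 * → r--
[1,13] min(18,17)*12=204 best=221 → r--
[1,12] min(18,8)*11=88 best=221 → r--
[1,11] min(18,17)*10=170 best=221 → r--
[1,10] min(18,4)*9=36 best=221 → r--
[1,9] min(18,5)*8=40 best=221 → r--
[1,8] min(18,11)*7=77 best=221 → r--
[1,7] min(18,16)*6=96 best=221 → r--
[1,6] min(18,7)*5=35 best=221 → r--
[1,5] min(18,5)*4=20 best=221 → r--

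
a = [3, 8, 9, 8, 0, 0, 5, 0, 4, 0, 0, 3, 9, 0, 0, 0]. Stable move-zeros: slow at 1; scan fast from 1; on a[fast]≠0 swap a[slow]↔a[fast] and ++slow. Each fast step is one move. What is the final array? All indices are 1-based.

(s=1,f=1) a[fast]=3≠0 swap→a[1]=3 → slow++,fast++
(s=2,f=2) a[fast]=8≠0 swap→a[2]=8 → slow++,fast++
(s=3,f=3) a[fast]=9≠0 swap→a[3]=9 → slow++,fast++
(s=4,f=4) a[fast]=8≠0 swap→a[4]=8 → slow++,fast++
(s=5,f=5) a[fast]=0 → fast++
(s=5,f=6) a[fast]=0 → fast++
(s=5,f=7) a[fast]=5≠0 swap→a[5]=5 → slow++,fast++
(s=6,f=8) a[fast]=0 → fast++
(s=6,f=9) a[fast]=4≠0 swap→a[6]=4 → slow++,fast++
(s=7,f=10) a[fast]=0 → fast++
(s=7,f=11) a[fast]=0 → fast++
(s=7,f=12) a[fast]=3≠0 swap→a[7]=3 → slow++,fast++
(s=8,f=13) a[fast]=9≠0 swap→a[8]=9 → slow++,fast++
(s=9,f=14) a[fast]=0 → fast++
(s=9,f=15) a[fast]=0 → fast++
(s=9,f=16) a[fast]=0 → fast++

[3, 8, 9, 8, 5, 4, 3, 9, 0, 0, 0, 0, 0, 0, 0, 0]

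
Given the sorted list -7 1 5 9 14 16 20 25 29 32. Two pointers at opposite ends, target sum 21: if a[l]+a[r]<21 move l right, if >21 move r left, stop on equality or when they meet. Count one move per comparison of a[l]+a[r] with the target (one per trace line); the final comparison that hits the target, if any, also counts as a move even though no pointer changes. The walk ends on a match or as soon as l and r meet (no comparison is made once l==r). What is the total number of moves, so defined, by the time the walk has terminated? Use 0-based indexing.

5 moves

l=0 r=9: -7+32=25 >21, r--
l=0 r=8: -7+29=22 >21, r--
l=0 r=7: -7+25=18 <21, l++
l=1 r=7: 1+25=26 >21, r--
l=1 r=6: 1+20=21, found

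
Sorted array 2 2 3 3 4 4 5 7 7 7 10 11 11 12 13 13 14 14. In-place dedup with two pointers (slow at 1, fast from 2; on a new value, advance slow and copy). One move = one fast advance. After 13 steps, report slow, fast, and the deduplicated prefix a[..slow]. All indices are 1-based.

slow=1 fast=2: a[fast]=2=a[slow] dup, fast++
slow=1 fast=3: a[fast]=3≠a[slow]=2 write a[2]=3, slow++,fast++
slow=2 fast=4: a[fast]=3=a[slow] dup, fast++
slow=2 fast=5: a[fast]=4≠a[slow]=3 write a[3]=4, slow++,fast++
slow=3 fast=6: a[fast]=4=a[slow] dup, fast++
slow=3 fast=7: a[fast]=5≠a[slow]=4 write a[4]=5, slow++,fast++
slow=4 fast=8: a[fast]=7≠a[slow]=5 write a[5]=7, slow++,fast++
slow=5 fast=9: a[fast]=7=a[slow] dup, fast++
slow=5 fast=10: a[fast]=7=a[slow] dup, fast++
slow=5 fast=11: a[fast]=10≠a[slow]=7 write a[6]=10, slow++,fast++
slow=6 fast=12: a[fast]=11≠a[slow]=10 write a[7]=11, slow++,fast++
slow=7 fast=13: a[fast]=11=a[slow] dup, fast++
slow=7 fast=14: a[fast]=12≠a[slow]=11 write a[8]=12, slow++,fast++

slow=8, fast=15, prefix=[2, 3, 4, 5, 7, 10, 11, 12]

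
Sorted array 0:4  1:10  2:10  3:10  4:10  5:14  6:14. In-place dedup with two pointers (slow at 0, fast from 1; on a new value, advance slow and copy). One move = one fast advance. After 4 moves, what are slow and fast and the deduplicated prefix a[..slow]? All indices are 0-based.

slow=0 fast=1: a[fast]=10≠a[slow]=4 write a[1]=10, slow++,fast++
slow=1 fast=2: a[fast]=10=a[slow] dup, fast++
slow=1 fast=3: a[fast]=10=a[slow] dup, fast++
slow=1 fast=4: a[fast]=10=a[slow] dup, fast++

slow=1, fast=5, prefix=[4, 10]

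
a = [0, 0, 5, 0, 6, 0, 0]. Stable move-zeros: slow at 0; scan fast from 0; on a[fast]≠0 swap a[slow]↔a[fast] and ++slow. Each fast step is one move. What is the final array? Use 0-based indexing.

(s=0,f=0) a[fast]=0 → fast++
(s=0,f=1) a[fast]=0 → fast++
(s=0,f=2) a[fast]=5≠0 swap→a[0]=5 → slow++,fast++
(s=1,f=3) a[fast]=0 → fast++
(s=1,f=4) a[fast]=6≠0 swap→a[1]=6 → slow++,fast++
(s=2,f=5) a[fast]=0 → fast++
(s=2,f=6) a[fast]=0 → fast++

[5, 6, 0, 0, 0, 0, 0]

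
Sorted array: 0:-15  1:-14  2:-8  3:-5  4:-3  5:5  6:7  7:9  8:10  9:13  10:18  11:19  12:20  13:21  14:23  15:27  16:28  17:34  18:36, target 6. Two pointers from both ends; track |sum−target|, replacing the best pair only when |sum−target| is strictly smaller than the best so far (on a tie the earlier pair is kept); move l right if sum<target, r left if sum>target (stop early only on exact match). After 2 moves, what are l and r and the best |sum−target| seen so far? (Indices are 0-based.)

l=0 r=18: -15+36=21 d=15 *, r--
l=0 r=17: -15+34=19 d=13 *, r--

l=0, r=16, best |Δ|=13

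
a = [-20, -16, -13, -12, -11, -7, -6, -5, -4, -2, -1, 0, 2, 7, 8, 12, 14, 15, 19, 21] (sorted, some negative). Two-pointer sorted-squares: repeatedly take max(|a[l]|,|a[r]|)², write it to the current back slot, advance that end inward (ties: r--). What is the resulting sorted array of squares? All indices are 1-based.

[0, 1, 4, 4, 16, 25, 36, 49, 49, 64, 121, 144, 144, 169, 196, 225, 256, 361, 400, 441]

l=1 r=20: |-20|<=|21| out[20]=441, r--
l=1 r=19: |-20|>|19| out[19]=400, l++
l=2 r=19: |-16|<=|19| out[18]=361, r--
l=2 r=18: |-16|>|15| out[17]=256, l++
l=3 r=18: |-13|<=|15| out[16]=225, r--
l=3 r=17: |-13|<=|14| out[15]=196, r--
l=3 r=16: |-13|>|12| out[14]=169, l++
l=4 r=16: |-12|<=|12| out[13]=144, r--
l=4 r=15: |-12|>|8| out[12]=144, l++
l=5 r=15: |-11|>|8| out[11]=121, l++
l=6 r=15: |-7|<=|8| out[10]=64, r--
l=6 r=14: |-7|<=|7| out[9]=49, r--
l=6 r=13: |-7|>|2| out[8]=49, l++
l=7 r=13: |-6|>|2| out[7]=36, l++
l=8 r=13: |-5|>|2| out[6]=25, l++
l=9 r=13: |-4|>|2| out[5]=16, l++
l=10 r=13: |-2|<=|2| out[4]=4, r--
l=10 r=12: |-2|>|0| out[3]=4, l++
l=11 r=12: |-1|>|0| out[2]=1, l++
l=12 r=12: |0|<=|0| out[1]=0, r--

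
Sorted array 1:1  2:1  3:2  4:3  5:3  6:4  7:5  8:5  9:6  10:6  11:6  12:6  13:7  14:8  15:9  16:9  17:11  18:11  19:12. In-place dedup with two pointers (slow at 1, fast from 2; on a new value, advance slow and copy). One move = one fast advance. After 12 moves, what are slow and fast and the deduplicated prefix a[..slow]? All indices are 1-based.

slow=7, fast=14, prefix=[1, 2, 3, 4, 5, 6, 7]

slow=1 fast=2: a[fast]=1=a[slow] dup, fast++
slow=1 fast=3: a[fast]=2≠a[slow]=1 write a[2]=2, slow++,fast++
slow=2 fast=4: a[fast]=3≠a[slow]=2 write a[3]=3, slow++,fast++
slow=3 fast=5: a[fast]=3=a[slow] dup, fast++
slow=3 fast=6: a[fast]=4≠a[slow]=3 write a[4]=4, slow++,fast++
slow=4 fast=7: a[fast]=5≠a[slow]=4 write a[5]=5, slow++,fast++
slow=5 fast=8: a[fast]=5=a[slow] dup, fast++
slow=5 fast=9: a[fast]=6≠a[slow]=5 write a[6]=6, slow++,fast++
slow=6 fast=10: a[fast]=6=a[slow] dup, fast++
slow=6 fast=11: a[fast]=6=a[slow] dup, fast++
slow=6 fast=12: a[fast]=6=a[slow] dup, fast++
slow=6 fast=13: a[fast]=7≠a[slow]=6 write a[7]=7, slow++,fast++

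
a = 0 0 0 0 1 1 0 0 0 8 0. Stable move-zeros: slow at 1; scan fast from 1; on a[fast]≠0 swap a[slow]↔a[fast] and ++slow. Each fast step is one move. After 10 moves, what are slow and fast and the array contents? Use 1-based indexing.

slow=1 fast=1: a[fast]=0, fast++
slow=1 fast=2: a[fast]=0, fast++
slow=1 fast=3: a[fast]=0, fast++
slow=1 fast=4: a[fast]=0, fast++
slow=1 fast=5: a[fast]=1≠0 swap→a[1]=1, slow++,fast++
slow=2 fast=6: a[fast]=1≠0 swap→a[2]=1, slow++,fast++
slow=3 fast=7: a[fast]=0, fast++
slow=3 fast=8: a[fast]=0, fast++
slow=3 fast=9: a[fast]=0, fast++
slow=3 fast=10: a[fast]=8≠0 swap→a[3]=8, slow++,fast++

slow=4, fast=11, a=[1, 1, 8, 0, 0, 0, 0, 0, 0, 0, 0]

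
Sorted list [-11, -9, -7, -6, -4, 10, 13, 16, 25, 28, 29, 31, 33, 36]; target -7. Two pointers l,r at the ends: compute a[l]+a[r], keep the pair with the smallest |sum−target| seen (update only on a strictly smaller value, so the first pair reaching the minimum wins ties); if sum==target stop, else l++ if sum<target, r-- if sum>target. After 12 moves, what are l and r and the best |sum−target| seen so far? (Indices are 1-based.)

l=4, r=5, best |Δ|=4

[1,14] -11+36=25 d=32 * → r--
[1,13] -11+33=22 d=29 * → r--
[1,12] -11+31=20 d=27 * → r--
[1,11] -11+29=18 d=25 * → r--
[1,10] -11+28=17 d=24 * → r--
[1,9] -11+25=14 d=21 * → r--
[1,8] -11+16=5 d=12 * → r--
[1,7] -11+13=2 d=9 * → r--
[1,6] -11+10=-1 d=6 * → r--
[1,5] -11+-4=-15 d=8 → l++
[2,5] -9+-4=-13 d=6 → l++
[3,5] -7+-4=-11 d=4 * → l++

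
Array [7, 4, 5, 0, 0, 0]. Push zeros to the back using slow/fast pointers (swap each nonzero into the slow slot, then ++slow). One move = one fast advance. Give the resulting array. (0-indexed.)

(s=0,f=0) a[fast]=7≠0 swap→a[0]=7 → slow++,fast++
(s=1,f=1) a[fast]=4≠0 swap→a[1]=4 → slow++,fast++
(s=2,f=2) a[fast]=5≠0 swap→a[2]=5 → slow++,fast++
(s=3,f=3) a[fast]=0 → fast++
(s=3,f=4) a[fast]=0 → fast++
(s=3,f=5) a[fast]=0 → fast++

[7, 4, 5, 0, 0, 0]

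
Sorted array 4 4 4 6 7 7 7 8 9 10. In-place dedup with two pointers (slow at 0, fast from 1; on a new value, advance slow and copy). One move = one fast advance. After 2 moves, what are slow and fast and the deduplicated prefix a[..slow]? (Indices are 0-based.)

slow=0, fast=3, prefix=[4]

(s=0,f=1) a[fast]=4=a[slow] dup → fast++
(s=0,f=2) a[fast]=4=a[slow] dup → fast++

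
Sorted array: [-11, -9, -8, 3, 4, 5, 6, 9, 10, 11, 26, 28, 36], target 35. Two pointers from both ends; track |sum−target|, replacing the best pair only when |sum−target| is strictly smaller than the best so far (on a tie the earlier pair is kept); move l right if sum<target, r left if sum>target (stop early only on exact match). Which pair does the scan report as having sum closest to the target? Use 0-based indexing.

pair (9, 26) with sum 35 (|Δ|=0)

[0,12] -11+36=25 d=10 * → l++
[1,12] -9+36=27 d=8 * → l++
[2,12] -8+36=28 d=7 * → l++
[3,12] 3+36=39 d=4 * → r--
[3,11] 3+28=31 d=4 → l++
[4,11] 4+28=32 d=3 * → l++
[5,11] 5+28=33 d=2 * → l++
[6,11] 6+28=34 d=1 * → l++
[7,11] 9+28=37 d=2 → r--
[7,10] 9+26=35 d=0 * → stop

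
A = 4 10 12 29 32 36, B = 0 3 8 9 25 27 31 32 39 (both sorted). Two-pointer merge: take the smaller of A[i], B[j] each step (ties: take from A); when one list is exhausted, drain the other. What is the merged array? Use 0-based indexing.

[0, 3, 4, 8, 9, 10, 12, 25, 27, 29, 31, 32, 32, 36, 39]

[i=0,j=0] A[i]=4>B[j]=0 take 0 → j++
[i=0,j=1] A[i]=4>B[j]=3 take 3 → j++
[i=0,j=2] A[i]=4<=B[j]=8 take 4 → i++
[i=1,j=2] A[i]=10>B[j]=8 take 8 → j++
[i=1,j=3] A[i]=10>B[j]=9 take 9 → j++
[i=1,j=4] A[i]=10<=B[j]=25 take 10 → i++
[i=2,j=4] A[i]=12<=B[j]=25 take 12 → i++
[i=3,j=4] A[i]=29>B[j]=25 take 25 → j++
[i=3,j=5] A[i]=29>B[j]=27 take 27 → j++
[i=3,j=6] A[i]=29<=B[j]=31 take 29 → i++
[i=4,j=6] A[i]=32>B[j]=31 take 31 → j++
[i=4,j=7] A[i]=32<=B[j]=32 take 32 → i++
[i=5,j=7] A[i]=36>B[j]=32 take 32 → j++
[i=5,j=8] A[i]=36<=B[j]=39 take 36 → i++
[i=6,j=8] A done, take B[j]=39 → j++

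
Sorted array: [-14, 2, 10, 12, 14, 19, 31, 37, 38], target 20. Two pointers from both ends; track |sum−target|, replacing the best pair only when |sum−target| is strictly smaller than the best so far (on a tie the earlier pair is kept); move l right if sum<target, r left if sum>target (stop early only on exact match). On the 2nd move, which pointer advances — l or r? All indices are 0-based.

[0,8] -14+38=24 d=4 * → r--
[0,7] -14+37=23 d=3 * → r--

r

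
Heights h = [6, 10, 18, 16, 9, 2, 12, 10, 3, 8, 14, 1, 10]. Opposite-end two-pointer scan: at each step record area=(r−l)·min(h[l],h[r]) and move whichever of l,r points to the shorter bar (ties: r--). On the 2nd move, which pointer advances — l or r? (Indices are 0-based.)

r

[0,12] min(6,10)*12=72 best=72 * → l++
[1,12] min(10,10)*11=110 best=110 * → r--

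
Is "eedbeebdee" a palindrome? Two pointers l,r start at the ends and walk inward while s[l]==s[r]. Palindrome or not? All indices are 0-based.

palindrome

l=0 r=9: 'e'=='e', l++,r--
l=1 r=8: 'e'=='e', l++,r--
l=2 r=7: 'd'=='d', l++,r--
l=3 r=6: 'b'=='b', l++,r--
l=4 r=5: 'e'=='e', l++,r--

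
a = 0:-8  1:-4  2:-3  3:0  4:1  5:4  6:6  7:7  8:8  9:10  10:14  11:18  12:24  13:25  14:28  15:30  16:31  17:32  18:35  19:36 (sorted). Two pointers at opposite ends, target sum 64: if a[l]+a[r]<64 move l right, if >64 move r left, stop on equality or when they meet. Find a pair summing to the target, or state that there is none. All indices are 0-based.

(28, 36)

[0,19] -8+36=28 <64 → l++
[1,19] -4+36=32 <64 → l++
[2,19] -3+36=33 <64 → l++
[3,19] 0+36=36 <64 → l++
[4,19] 1+36=37 <64 → l++
[5,19] 4+36=40 <64 → l++
[6,19] 6+36=42 <64 → l++
[7,19] 7+36=43 <64 → l++
[8,19] 8+36=44 <64 → l++
[9,19] 10+36=46 <64 → l++
[10,19] 14+36=50 <64 → l++
[11,19] 18+36=54 <64 → l++
[12,19] 24+36=60 <64 → l++
[13,19] 25+36=61 <64 → l++
[14,19] 28+36=64 → found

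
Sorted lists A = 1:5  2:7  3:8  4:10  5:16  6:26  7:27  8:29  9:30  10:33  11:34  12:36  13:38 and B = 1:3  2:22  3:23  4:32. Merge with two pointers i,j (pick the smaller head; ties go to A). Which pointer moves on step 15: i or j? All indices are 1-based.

i

[i=1,j=1] A[i]=5>B[j]=3 take 3 → j++
[i=1,j=2] A[i]=5<=B[j]=22 take 5 → i++
[i=2,j=2] A[i]=7<=B[j]=22 take 7 → i++
[i=3,j=2] A[i]=8<=B[j]=22 take 8 → i++
[i=4,j=2] A[i]=10<=B[j]=22 take 10 → i++
[i=5,j=2] A[i]=16<=B[j]=22 take 16 → i++
[i=6,j=2] A[i]=26>B[j]=22 take 22 → j++
[i=6,j=3] A[i]=26>B[j]=23 take 23 → j++
[i=6,j=4] A[i]=26<=B[j]=32 take 26 → i++
[i=7,j=4] A[i]=27<=B[j]=32 take 27 → i++
[i=8,j=4] A[i]=29<=B[j]=32 take 29 → i++
[i=9,j=4] A[i]=30<=B[j]=32 take 30 → i++
[i=10,j=4] A[i]=33>B[j]=32 take 32 → j++
[i=10,j=5] B done, take A[i]=33 → i++
[i=11,j=5] B done, take A[i]=34 → i++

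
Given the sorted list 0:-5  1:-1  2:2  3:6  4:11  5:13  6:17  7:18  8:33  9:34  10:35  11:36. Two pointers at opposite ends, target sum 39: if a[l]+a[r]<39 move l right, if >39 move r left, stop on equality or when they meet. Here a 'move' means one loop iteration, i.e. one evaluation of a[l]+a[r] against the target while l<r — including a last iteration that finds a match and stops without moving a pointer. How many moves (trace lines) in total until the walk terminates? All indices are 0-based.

7 moves

[0,11] -5+36=31 <39 → l++
[1,11] -1+36=35 <39 → l++
[2,11] 2+36=38 <39 → l++
[3,11] 6+36=42 >39 → r--
[3,10] 6+35=41 >39 → r--
[3,9] 6+34=40 >39 → r--
[3,8] 6+33=39 → found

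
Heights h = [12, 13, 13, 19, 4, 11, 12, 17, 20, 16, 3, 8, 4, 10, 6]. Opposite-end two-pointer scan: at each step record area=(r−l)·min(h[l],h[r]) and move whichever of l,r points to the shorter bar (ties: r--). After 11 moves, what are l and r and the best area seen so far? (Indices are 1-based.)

l=1 r=15: min(12,6)*14=84 best=84 *, r--
l=1 r=14: min(12,10)*13=130 best=130 *, r--
l=1 r=13: min(12,4)*12=48 best=130, r--
l=1 r=12: min(12,8)*11=88 best=130, r--
l=1 r=11: min(12,3)*10=30 best=130, r--
l=1 r=10: min(12,16)*9=108 best=130, l++
l=2 r=10: min(13,16)*8=104 best=130, l++
l=3 r=10: min(13,16)*7=91 best=130, l++
l=4 r=10: min(19,16)*6=96 best=130, r--
l=4 r=9: min(19,20)*5=95 best=130, l++
l=5 r=9: min(4,20)*4=16 best=130, l++

l=6, r=9, best area=130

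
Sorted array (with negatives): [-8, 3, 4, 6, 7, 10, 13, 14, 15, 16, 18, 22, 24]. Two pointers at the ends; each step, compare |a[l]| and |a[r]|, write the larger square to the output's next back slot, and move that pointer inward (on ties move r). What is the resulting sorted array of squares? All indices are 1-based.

l=1 r=13: |-8|<=|24| out[13]=576, r--
l=1 r=12: |-8|<=|22| out[12]=484, r--
l=1 r=11: |-8|<=|18| out[11]=324, r--
l=1 r=10: |-8|<=|16| out[10]=256, r--
l=1 r=9: |-8|<=|15| out[9]=225, r--
l=1 r=8: |-8|<=|14| out[8]=196, r--
l=1 r=7: |-8|<=|13| out[7]=169, r--
l=1 r=6: |-8|<=|10| out[6]=100, r--
l=1 r=5: |-8|>|7| out[5]=64, l++
l=2 r=5: |3|<=|7| out[4]=49, r--
l=2 r=4: |3|<=|6| out[3]=36, r--
l=2 r=3: |3|<=|4| out[2]=16, r--
l=2 r=2: |3|<=|3| out[1]=9, r--

[9, 16, 36, 49, 64, 100, 169, 196, 225, 256, 324, 484, 576]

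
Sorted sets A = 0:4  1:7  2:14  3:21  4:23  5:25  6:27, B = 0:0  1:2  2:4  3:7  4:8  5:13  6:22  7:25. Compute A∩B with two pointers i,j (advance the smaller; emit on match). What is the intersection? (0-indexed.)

intersection = [4, 7, 25]

[i=0,j=0] 4>0 → j++
[i=0,j=1] 4>2 → j++
[i=0,j=2] 4==4 emit → i++,j++
[i=1,j=3] 7==7 emit → i++,j++
[i=2,j=4] 14>8 → j++
[i=2,j=5] 14>13 → j++
[i=2,j=6] 14<22 → i++
[i=3,j=6] 21<22 → i++
[i=4,j=6] 23>22 → j++
[i=4,j=7] 23<25 → i++
[i=5,j=7] 25==25 emit → i++,j++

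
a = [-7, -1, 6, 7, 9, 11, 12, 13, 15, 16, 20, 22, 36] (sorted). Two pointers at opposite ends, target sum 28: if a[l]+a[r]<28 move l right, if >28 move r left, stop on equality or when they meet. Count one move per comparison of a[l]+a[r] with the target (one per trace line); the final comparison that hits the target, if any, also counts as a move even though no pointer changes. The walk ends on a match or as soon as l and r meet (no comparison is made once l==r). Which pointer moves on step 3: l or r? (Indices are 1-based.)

l

l=1 r=13: -7+36=29 >28, r--
l=1 r=12: -7+22=15 <28, l++
l=2 r=12: -1+22=21 <28, l++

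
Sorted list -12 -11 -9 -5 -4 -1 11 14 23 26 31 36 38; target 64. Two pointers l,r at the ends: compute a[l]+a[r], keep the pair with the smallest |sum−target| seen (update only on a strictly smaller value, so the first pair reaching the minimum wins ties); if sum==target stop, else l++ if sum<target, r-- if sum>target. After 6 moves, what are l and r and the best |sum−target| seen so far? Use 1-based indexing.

l=7, r=13, best |Δ|=27

l=1 r=13: -12+38=26 d=38 *, l++
l=2 r=13: -11+38=27 d=37 *, l++
l=3 r=13: -9+38=29 d=35 *, l++
l=4 r=13: -5+38=33 d=31 *, l++
l=5 r=13: -4+38=34 d=30 *, l++
l=6 r=13: -1+38=37 d=27 *, l++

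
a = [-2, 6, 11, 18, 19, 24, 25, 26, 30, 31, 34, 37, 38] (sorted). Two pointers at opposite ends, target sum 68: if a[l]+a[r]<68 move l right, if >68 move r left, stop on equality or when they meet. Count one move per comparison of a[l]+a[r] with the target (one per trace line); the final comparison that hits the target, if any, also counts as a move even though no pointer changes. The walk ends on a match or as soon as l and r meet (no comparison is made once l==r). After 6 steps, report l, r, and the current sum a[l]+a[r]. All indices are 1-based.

l=7, r=13, sum=63

l=1 r=13: -2+38=36 <68, l++
l=2 r=13: 6+38=44 <68, l++
l=3 r=13: 11+38=49 <68, l++
l=4 r=13: 18+38=56 <68, l++
l=5 r=13: 19+38=57 <68, l++
l=6 r=13: 24+38=62 <68, l++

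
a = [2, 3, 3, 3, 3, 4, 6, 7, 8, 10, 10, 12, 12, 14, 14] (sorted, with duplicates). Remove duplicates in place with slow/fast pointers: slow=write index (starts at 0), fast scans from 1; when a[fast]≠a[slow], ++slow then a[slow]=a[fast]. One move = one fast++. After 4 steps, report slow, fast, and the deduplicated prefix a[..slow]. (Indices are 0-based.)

(s=0,f=1) a[fast]=3≠a[slow]=2 write a[1]=3 → slow++,fast++
(s=1,f=2) a[fast]=3=a[slow] dup → fast++
(s=1,f=3) a[fast]=3=a[slow] dup → fast++
(s=1,f=4) a[fast]=3=a[slow] dup → fast++

slow=1, fast=5, prefix=[2, 3]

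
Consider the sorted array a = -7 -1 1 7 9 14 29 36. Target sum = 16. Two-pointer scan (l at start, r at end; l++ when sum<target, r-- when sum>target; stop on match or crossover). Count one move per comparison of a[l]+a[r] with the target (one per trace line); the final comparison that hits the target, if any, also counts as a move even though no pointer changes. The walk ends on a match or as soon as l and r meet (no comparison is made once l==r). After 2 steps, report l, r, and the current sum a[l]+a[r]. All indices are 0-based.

[0,7] -7+36=29 >16 → r--
[0,6] -7+29=22 >16 → r--

l=0, r=5, sum=7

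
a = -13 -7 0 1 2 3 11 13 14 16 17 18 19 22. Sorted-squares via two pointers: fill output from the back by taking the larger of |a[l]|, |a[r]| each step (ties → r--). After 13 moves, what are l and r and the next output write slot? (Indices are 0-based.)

[0,13] |-13|<=|22| out[13]=484 → r--
[0,12] |-13|<=|19| out[12]=361 → r--
[0,11] |-13|<=|18| out[11]=324 → r--
[0,10] |-13|<=|17| out[10]=289 → r--
[0,9] |-13|<=|16| out[9]=256 → r--
[0,8] |-13|<=|14| out[8]=196 → r--
[0,7] |-13|<=|13| out[7]=169 → r--
[0,6] |-13|>|11| out[6]=169 → l++
[1,6] |-7|<=|11| out[5]=121 → r--
[1,5] |-7|>|3| out[4]=49 → l++
[2,5] |0|<=|3| out[3]=9 → r--
[2,4] |0|<=|2| out[2]=4 → r--
[2,3] |0|<=|1| out[1]=1 → r--

l=2, r=2, next write slot=0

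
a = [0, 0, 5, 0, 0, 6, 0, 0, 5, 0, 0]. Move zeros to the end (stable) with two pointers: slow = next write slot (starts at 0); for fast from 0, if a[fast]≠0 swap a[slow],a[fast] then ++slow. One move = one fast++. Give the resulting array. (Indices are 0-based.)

(s=0,f=0) a[fast]=0 → fast++
(s=0,f=1) a[fast]=0 → fast++
(s=0,f=2) a[fast]=5≠0 swap→a[0]=5 → slow++,fast++
(s=1,f=3) a[fast]=0 → fast++
(s=1,f=4) a[fast]=0 → fast++
(s=1,f=5) a[fast]=6≠0 swap→a[1]=6 → slow++,fast++
(s=2,f=6) a[fast]=0 → fast++
(s=2,f=7) a[fast]=0 → fast++
(s=2,f=8) a[fast]=5≠0 swap→a[2]=5 → slow++,fast++
(s=3,f=9) a[fast]=0 → fast++
(s=3,f=10) a[fast]=0 → fast++

[5, 6, 5, 0, 0, 0, 0, 0, 0, 0, 0]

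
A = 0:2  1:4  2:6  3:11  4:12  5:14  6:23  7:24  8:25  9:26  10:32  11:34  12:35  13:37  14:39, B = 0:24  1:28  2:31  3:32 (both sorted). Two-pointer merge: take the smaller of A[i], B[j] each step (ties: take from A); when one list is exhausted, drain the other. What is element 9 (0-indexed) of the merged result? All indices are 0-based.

i=0 j=0: A[i]=2<=B[j]=24 take 2, i++
i=1 j=0: A[i]=4<=B[j]=24 take 4, i++
i=2 j=0: A[i]=6<=B[j]=24 take 6, i++
i=3 j=0: A[i]=11<=B[j]=24 take 11, i++
i=4 j=0: A[i]=12<=B[j]=24 take 12, i++
i=5 j=0: A[i]=14<=B[j]=24 take 14, i++
i=6 j=0: A[i]=23<=B[j]=24 take 23, i++
i=7 j=0: A[i]=24<=B[j]=24 take 24, i++
i=8 j=0: A[i]=25>B[j]=24 take 24, j++
i=8 j=1: A[i]=25<=B[j]=28 take 25, i++
i=9 j=1: A[i]=26<=B[j]=28 take 26, i++
i=10 j=1: A[i]=32>B[j]=28 take 28, j++
i=10 j=2: A[i]=32>B[j]=31 take 31, j++
i=10 j=3: A[i]=32<=B[j]=32 take 32, i++
i=11 j=3: A[i]=34>B[j]=32 take 32, j++
i=11 j=4: B done, take A[i]=34, i++
i=12 j=4: B done, take A[i]=35, i++
i=13 j=4: B done, take A[i]=37, i++
i=14 j=4: B done, take A[i]=39, i++

merged[9] = 25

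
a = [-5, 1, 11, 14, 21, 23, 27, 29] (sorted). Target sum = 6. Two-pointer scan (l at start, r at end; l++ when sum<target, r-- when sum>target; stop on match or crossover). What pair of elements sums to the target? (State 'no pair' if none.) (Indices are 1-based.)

(-5, 11)

[1,8] -5+29=24 >6 → r--
[1,7] -5+27=22 >6 → r--
[1,6] -5+23=18 >6 → r--
[1,5] -5+21=16 >6 → r--
[1,4] -5+14=9 >6 → r--
[1,3] -5+11=6 → found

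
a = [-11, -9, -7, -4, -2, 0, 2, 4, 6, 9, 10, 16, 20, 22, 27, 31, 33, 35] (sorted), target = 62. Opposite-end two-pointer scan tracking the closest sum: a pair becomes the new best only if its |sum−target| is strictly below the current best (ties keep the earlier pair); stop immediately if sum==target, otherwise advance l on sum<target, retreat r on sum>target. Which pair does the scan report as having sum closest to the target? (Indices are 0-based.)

l=0 r=17: -11+35=24 d=38 *, l++
l=1 r=17: -9+35=26 d=36 *, l++
l=2 r=17: -7+35=28 d=34 *, l++
l=3 r=17: -4+35=31 d=31 *, l++
l=4 r=17: -2+35=33 d=29 *, l++
l=5 r=17: 0+35=35 d=27 *, l++
l=6 r=17: 2+35=37 d=25 *, l++
l=7 r=17: 4+35=39 d=23 *, l++
l=8 r=17: 6+35=41 d=21 *, l++
l=9 r=17: 9+35=44 d=18 *, l++
l=10 r=17: 10+35=45 d=17 *, l++
l=11 r=17: 16+35=51 d=11 *, l++
l=12 r=17: 20+35=55 d=7 *, l++
l=13 r=17: 22+35=57 d=5 *, l++
l=14 r=17: 27+35=62 d=0 *, stop

pair (27, 35) with sum 62 (|Δ|=0)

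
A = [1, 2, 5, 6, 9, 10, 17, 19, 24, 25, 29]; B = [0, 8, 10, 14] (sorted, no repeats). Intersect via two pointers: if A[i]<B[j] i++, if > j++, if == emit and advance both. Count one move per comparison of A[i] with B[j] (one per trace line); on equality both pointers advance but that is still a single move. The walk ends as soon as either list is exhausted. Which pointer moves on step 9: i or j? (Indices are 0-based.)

i=0 j=0: 1>0, j++
i=0 j=1: 1<8, i++
i=1 j=1: 2<8, i++
i=2 j=1: 5<8, i++
i=3 j=1: 6<8, i++
i=4 j=1: 9>8, j++
i=4 j=2: 9<10, i++
i=5 j=2: 10==10 emit, i++,j++
i=6 j=3: 17>14, j++

j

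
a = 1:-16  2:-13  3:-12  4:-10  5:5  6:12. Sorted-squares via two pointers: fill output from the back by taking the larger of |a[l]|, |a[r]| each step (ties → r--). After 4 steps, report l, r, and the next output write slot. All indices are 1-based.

l=1 r=6: |-16|>|12| out[6]=256, l++
l=2 r=6: |-13|>|12| out[5]=169, l++
l=3 r=6: |-12|<=|12| out[4]=144, r--
l=3 r=5: |-12|>|5| out[3]=144, l++

l=4, r=5, next write slot=2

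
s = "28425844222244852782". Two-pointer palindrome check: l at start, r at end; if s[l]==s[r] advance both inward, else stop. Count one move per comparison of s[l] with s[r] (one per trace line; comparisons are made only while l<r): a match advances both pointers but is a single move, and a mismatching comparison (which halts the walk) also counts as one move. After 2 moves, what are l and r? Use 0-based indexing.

l=2, r=17

l=0 r=19: '2'=='2', l++,r--
l=1 r=18: '8'=='8', l++,r--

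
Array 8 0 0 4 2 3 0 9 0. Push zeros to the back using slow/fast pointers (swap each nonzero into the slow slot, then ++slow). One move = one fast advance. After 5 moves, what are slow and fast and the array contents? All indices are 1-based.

slow=4, fast=6, a=[8, 4, 2, 0, 0, 3, 0, 9, 0]

slow=1 fast=1: a[fast]=8≠0 swap→a[1]=8, slow++,fast++
slow=2 fast=2: a[fast]=0, fast++
slow=2 fast=3: a[fast]=0, fast++
slow=2 fast=4: a[fast]=4≠0 swap→a[2]=4, slow++,fast++
slow=3 fast=5: a[fast]=2≠0 swap→a[3]=2, slow++,fast++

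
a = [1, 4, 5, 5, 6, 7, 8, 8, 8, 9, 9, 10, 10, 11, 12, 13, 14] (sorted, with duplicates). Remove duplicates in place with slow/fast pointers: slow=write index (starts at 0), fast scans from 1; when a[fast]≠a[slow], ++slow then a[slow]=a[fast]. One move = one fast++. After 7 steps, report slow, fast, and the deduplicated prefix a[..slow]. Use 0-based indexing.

(s=0,f=1) a[fast]=4≠a[slow]=1 write a[1]=4 → slow++,fast++
(s=1,f=2) a[fast]=5≠a[slow]=4 write a[2]=5 → slow++,fast++
(s=2,f=3) a[fast]=5=a[slow] dup → fast++
(s=2,f=4) a[fast]=6≠a[slow]=5 write a[3]=6 → slow++,fast++
(s=3,f=5) a[fast]=7≠a[slow]=6 write a[4]=7 → slow++,fast++
(s=4,f=6) a[fast]=8≠a[slow]=7 write a[5]=8 → slow++,fast++
(s=5,f=7) a[fast]=8=a[slow] dup → fast++

slow=5, fast=8, prefix=[1, 4, 5, 6, 7, 8]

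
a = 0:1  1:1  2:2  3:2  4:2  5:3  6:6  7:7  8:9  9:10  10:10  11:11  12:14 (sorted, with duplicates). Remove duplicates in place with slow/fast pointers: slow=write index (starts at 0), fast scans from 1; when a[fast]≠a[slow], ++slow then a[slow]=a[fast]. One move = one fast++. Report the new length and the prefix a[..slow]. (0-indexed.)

length 9; prefix = [1, 2, 3, 6, 7, 9, 10, 11, 14]

slow=0 fast=1: a[fast]=1=a[slow] dup, fast++
slow=0 fast=2: a[fast]=2≠a[slow]=1 write a[1]=2, slow++,fast++
slow=1 fast=3: a[fast]=2=a[slow] dup, fast++
slow=1 fast=4: a[fast]=2=a[slow] dup, fast++
slow=1 fast=5: a[fast]=3≠a[slow]=2 write a[2]=3, slow++,fast++
slow=2 fast=6: a[fast]=6≠a[slow]=3 write a[3]=6, slow++,fast++
slow=3 fast=7: a[fast]=7≠a[slow]=6 write a[4]=7, slow++,fast++
slow=4 fast=8: a[fast]=9≠a[slow]=7 write a[5]=9, slow++,fast++
slow=5 fast=9: a[fast]=10≠a[slow]=9 write a[6]=10, slow++,fast++
slow=6 fast=10: a[fast]=10=a[slow] dup, fast++
slow=6 fast=11: a[fast]=11≠a[slow]=10 write a[7]=11, slow++,fast++
slow=7 fast=12: a[fast]=14≠a[slow]=11 write a[8]=14, slow++,fast++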